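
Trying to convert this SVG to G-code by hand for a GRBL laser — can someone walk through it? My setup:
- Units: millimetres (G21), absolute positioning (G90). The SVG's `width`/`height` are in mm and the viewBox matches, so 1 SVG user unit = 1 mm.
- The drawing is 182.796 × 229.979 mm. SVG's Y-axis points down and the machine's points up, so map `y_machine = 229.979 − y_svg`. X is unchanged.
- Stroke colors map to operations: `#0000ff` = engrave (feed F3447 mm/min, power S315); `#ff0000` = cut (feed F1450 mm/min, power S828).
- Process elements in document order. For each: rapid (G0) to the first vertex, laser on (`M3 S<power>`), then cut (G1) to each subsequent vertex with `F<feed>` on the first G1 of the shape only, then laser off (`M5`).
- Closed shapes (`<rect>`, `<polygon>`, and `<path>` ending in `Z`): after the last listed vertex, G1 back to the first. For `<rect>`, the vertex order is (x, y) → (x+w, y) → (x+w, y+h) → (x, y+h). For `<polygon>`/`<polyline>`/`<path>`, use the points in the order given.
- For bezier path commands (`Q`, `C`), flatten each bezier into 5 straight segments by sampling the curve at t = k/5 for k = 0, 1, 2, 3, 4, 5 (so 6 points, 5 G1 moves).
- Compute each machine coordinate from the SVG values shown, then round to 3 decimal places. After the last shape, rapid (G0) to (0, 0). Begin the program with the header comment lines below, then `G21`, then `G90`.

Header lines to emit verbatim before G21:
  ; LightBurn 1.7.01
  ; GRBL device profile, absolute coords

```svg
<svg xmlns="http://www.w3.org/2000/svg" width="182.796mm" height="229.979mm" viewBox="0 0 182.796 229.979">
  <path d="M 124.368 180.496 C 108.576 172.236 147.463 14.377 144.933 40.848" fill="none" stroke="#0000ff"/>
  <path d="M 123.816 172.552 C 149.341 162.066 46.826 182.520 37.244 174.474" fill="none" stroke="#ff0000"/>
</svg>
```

; LightBurn 1.7.01
; GRBL device profile, absolute coords
G21
G90
G0 X124.368 Y49.483
M3 S315
G1 X120.686 Y69.719 F3447
G1 X125.513 Y109.831
G1 X134.239 Y153.789
G1 X142.250 Y185.565
G1 X144.933 Y189.131
M5
G0 X123.816 Y57.427
M3 S828
G1 X125.534 Y60.481 F1450
G1 X107.129 Y58.963
G1 X79.208 Y55.726
G1 X52.377 Y53.622
G1 X37.244 Y55.505
M5
G0 X0.000 Y0.000

1 u = 1 mm; y_m = 229.979 − y.

[1] `<path>` cubic bezier, #0000ff→engrave S315 F3447: (124.368,49.483) → (120.686,69.719) → (125.513,109.831) → (134.239,153.789) → (142.250,185.565) → (144.933,189.131)

[2] `<path>` cubic bezier, #ff0000→cut S828 F1450: (123.816,57.427) → (125.534,60.481) → (107.129,58.963) → (79.208,55.726) → (52.377,53.622) → (37.244,55.505)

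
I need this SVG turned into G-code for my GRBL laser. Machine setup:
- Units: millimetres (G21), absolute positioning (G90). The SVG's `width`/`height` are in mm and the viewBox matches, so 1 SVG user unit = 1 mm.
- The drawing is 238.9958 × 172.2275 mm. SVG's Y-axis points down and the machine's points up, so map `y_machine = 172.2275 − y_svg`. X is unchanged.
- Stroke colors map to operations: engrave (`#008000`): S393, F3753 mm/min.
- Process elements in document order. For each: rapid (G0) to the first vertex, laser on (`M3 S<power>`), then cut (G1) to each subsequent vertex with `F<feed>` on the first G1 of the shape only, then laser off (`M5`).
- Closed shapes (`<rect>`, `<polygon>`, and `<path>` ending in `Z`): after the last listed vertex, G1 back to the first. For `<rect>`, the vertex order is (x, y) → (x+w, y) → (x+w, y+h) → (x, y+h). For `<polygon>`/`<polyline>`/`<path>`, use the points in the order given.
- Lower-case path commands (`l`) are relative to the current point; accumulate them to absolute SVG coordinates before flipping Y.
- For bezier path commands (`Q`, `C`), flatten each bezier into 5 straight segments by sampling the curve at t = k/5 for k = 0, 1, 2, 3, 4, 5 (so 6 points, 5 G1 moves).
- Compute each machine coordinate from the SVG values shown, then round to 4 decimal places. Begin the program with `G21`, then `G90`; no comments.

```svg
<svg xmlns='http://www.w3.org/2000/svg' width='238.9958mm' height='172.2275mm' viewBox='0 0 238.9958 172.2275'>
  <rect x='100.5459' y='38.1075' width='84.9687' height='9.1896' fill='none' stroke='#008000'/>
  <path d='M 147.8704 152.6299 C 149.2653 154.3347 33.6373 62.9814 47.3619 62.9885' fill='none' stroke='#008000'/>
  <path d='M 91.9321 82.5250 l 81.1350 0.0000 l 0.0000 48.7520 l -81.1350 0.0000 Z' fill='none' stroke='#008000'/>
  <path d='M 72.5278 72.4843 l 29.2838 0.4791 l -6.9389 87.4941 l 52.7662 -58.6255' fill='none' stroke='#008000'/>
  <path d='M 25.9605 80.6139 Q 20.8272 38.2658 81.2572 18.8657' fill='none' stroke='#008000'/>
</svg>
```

G21
G90
G0 X100.5459 Y134.1200
M3 S393
G1 X185.5146 Y134.1200 F3753
G1 X185.5146 Y124.9304
G1 X100.5459 Y124.9304
G1 X100.5459 Y134.1200
M5
G0 X147.8704 Y19.5976
M3 S393
G1 X136.6356 Y28.2663 F3753
G1 X109.1413 Y50.4169
G1 X77.2136 Y77.1973
G1 X52.6784 Y99.7554
G1 X47.3619 Y109.2390
M5
G0 X91.9321 Y89.7025
M3 S393
G1 X173.0671 Y89.7025 F3753
G1 X173.0671 Y40.9505
G1 X91.9321 Y40.9505
G1 X91.9321 Y89.7025
M5
G0 X72.5278 Y99.7432
M3 S393
G1 X101.8116 Y99.2641 F3753
G1 X94.8727 Y11.7700
G1 X147.6389 Y70.3955
M5
G0 X25.9605 Y91.6136
M3 S393
G1 X26.5297 Y107.6349 F3753
G1 X32.3440 Y121.8204
G1 X43.4033 Y134.1700
G1 X59.7077 Y144.6838
G1 X81.2572 Y153.3618
M5

viewBox `0 0 238.9958 172.2275` with mm width/height → 1 unit = 1 mm. Flip: y_m = 172.2275 − y_svg.

**Shape 1** — `<rect>` rectangle, stroke `#008000` → engrave (S393, F3753). Machine vertices: (100.5459,134.1200) → (185.5146,134.1200) → (185.5146,124.9304) → (100.5459,124.9304) → (100.5459,134.1200). Closed: final G1 returns to the first vertex.

**Shape 2** — `<path>` cubic bezier, stroke `#008000` → engrave (S393, F3753). Control points (SVG): P0=(147.8704,152.6299), P1=(149.2653,154.3347), P2=(33.6373,62.9814), P3=(47.3619,62.9885); sampled at t=k/5. Machine vertices: (147.8704,19.5976) → (136.6356,28.2663) → (109.1413,50.4169) → (77.2136,77.1973) → (52.6784,99.7554) → (47.3619,109.2390). Open path.

**Shape 3** — `<path>` rectangle, stroke `#008000` → engrave (S393, F3753). Machine vertices: (91.9321,89.7025) → (173.0671,89.7025) → (173.0671,40.9505) → (91.9321,40.9505) → (91.9321,89.7025). Closed: final G1 returns to the first vertex.

**Shape 4** — `<path>` open polyline, stroke `#008000` → engrave (S393, F3753). Machine vertices: (72.5278,99.7432) → (101.8116,99.2641) → (94.8727,11.7700) → (147.6389,70.3955). Open path.

**Shape 5** — `<path>` quadratic bezier, stroke `#008000` → engrave (S393, F3753). Control points (SVG): P0=(25.9605,80.6139), P1=(20.8272,38.2658), P2=(81.2572,18.8657); sampled at t=k/5. Machine vertices: (25.9605,91.6136) → (26.5297,107.6349) → (32.3440,121.8204) → (43.4033,134.1700) → (59.7077,144.6838) → (81.2572,153.3618). Open path.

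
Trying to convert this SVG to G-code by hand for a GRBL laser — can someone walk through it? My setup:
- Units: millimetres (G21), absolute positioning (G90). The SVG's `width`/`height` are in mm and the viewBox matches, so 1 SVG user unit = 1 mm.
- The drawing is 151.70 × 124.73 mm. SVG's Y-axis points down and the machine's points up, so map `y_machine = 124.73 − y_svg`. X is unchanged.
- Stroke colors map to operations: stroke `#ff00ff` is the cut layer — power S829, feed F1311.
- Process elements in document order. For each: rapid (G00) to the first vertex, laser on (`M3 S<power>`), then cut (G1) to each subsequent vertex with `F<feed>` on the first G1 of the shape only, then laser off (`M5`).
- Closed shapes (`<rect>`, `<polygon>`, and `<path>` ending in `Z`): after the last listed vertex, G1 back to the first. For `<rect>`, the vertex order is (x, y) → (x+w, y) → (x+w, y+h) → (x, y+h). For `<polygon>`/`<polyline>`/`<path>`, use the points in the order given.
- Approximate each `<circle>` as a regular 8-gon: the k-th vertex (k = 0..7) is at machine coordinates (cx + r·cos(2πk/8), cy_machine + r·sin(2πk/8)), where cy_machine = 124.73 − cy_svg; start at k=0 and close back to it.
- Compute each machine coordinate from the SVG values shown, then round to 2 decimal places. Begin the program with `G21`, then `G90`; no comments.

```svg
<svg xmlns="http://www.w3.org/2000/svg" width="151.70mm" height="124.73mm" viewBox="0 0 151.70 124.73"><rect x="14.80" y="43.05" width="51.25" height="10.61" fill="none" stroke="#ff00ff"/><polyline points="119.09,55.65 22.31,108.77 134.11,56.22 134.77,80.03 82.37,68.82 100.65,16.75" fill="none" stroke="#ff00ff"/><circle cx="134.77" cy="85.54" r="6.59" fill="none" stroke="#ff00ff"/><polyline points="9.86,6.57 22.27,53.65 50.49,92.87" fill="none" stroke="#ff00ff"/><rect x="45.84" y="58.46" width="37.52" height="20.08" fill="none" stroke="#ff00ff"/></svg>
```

1 u = 1 mm; y_m = 124.73 − y.

[1] `<rect>` rectangle, #ff00ff→cut S829 F1311: (14.80,81.68) → (66.05,81.68) → (66.05,71.07) → (14.80,71.07) → (14.80,81.68) (closed)

[2] `<polyline>` open polyline, #ff00ff→cut S829 F1311: (119.09,69.08) → (22.31,15.96) → (134.11,68.51) → (134.77,44.70) → (82.37,55.91) → (100.65,107.98)

[3] `<circle>` circle, #ff00ff→cut S829 F1311: (141.36,39.19) → (139.43,43.85) → (134.77,45.78) → (130.11,43.85) → (128.18,39.19) → (130.11,34.53) → (134.77,32.60) → (139.43,34.53) → (141.36,39.19) (closed)

[4] `<polyline>` open polyline, #ff00ff→cut S829 F1311: (9.86,118.16) → (22.27,71.08) → (50.49,31.86)

[5] `<rect>` rectangle, #ff00ff→cut S829 F1311: (45.84,66.27) → (83.36,66.27) → (83.36,46.19) → (45.84,46.19) → (45.84,66.27) (closed)

G21
G90
G00 X14.80 Y81.68
M3 S829
G1 X66.05 Y81.68 F1311
G1 X66.05 Y71.07
G1 X14.80 Y71.07
G1 X14.80 Y81.68
M5
G00 X119.09 Y69.08
M3 S829
G1 X22.31 Y15.96 F1311
G1 X134.11 Y68.51
G1 X134.77 Y44.70
G1 X82.37 Y55.91
G1 X100.65 Y107.98
M5
G00 X141.36 Y39.19
M3 S829
G1 X139.43 Y43.85 F1311
G1 X134.77 Y45.78
G1 X130.11 Y43.85
G1 X128.18 Y39.19
G1 X130.11 Y34.53
G1 X134.77 Y32.60
G1 X139.43 Y34.53
G1 X141.36 Y39.19
M5
G00 X9.86 Y118.16
M3 S829
G1 X22.27 Y71.08 F1311
G1 X50.49 Y31.86
M5
G00 X45.84 Y66.27
M3 S829
G1 X83.36 Y66.27 F1311
G1 X83.36 Y46.19
G1 X45.84 Y46.19
G1 X45.84 Y66.27
M5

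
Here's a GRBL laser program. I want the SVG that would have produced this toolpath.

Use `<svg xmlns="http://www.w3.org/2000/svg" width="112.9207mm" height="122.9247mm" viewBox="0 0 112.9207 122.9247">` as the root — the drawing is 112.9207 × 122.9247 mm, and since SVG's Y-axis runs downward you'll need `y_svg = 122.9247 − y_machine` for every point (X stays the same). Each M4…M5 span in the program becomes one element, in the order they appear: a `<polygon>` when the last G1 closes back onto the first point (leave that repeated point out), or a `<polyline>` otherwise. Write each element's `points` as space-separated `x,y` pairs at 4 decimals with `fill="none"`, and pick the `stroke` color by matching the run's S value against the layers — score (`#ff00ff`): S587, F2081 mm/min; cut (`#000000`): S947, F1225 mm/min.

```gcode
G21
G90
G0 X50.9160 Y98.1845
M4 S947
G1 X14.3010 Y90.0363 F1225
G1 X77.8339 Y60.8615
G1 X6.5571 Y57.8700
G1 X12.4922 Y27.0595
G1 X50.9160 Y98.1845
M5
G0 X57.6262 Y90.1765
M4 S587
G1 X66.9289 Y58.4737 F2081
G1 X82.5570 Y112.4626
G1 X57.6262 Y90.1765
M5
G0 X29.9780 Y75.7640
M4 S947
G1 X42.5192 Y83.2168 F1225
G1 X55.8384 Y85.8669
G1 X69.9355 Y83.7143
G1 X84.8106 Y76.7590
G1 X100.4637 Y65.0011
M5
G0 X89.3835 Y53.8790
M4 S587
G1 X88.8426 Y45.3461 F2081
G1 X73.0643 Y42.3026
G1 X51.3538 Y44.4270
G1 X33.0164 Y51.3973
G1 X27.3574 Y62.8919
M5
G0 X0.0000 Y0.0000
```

Machine Y-up, SVG Y-down with viewBox height 122.9247, so y_svg = 122.9247 − y_machine; X carries over.

Run 1: S947 ⇒ cut layer `#000000`. The run returns to its start, so emit a `<polygon>` with points (Y-flipped): 50.9160,24.7402 14.3010,32.8884 77.8339,62.0632 6.5571,65.0547 12.4922,95.8652.

Run 2: S587 ⇒ score layer `#ff00ff`. The run returns to its start, so emit a `<polygon>` with points (Y-flipped): 57.6262,32.7482 66.9289,64.4510 82.5570,10.4621.

Run 3: the run's S947 means `#000000` (cut). The run is open, so emit a `<polyline>` with points (Y-flipped): 29.9780,47.1607 42.5192,39.7079 55.8384,37.0578 69.9355,39.2104 84.8106,46.1657 100.4637,57.9236.

Run 4: the run's S587 means `#ff00ff` (score). The run is open, so emit a `<polyline>` with points (Y-flipped): 89.3835,69.0457 88.8426,77.5786 73.0643,80.6221 51.3538,78.4977 33.0164,71.5274 27.3574,60.0328.

<svg xmlns="http://www.w3.org/2000/svg" width="112.9207mm" height="122.9247mm" viewBox="0 0 112.9207 122.9247">
  <polygon points="50.9160,24.7402 14.3010,32.8884 77.8339,62.0632 6.5571,65.0547 12.4922,95.8652" fill="none" stroke="#000000"/>
  <polygon points="57.6262,32.7482 66.9289,64.4510 82.5570,10.4621" fill="none" stroke="#ff00ff"/>
  <polyline points="29.9780,47.1607 42.5192,39.7079 55.8384,37.0578 69.9355,39.2104 84.8106,46.1657 100.4637,57.9236" fill="none" stroke="#000000"/>
  <polyline points="89.3835,69.0457 88.8426,77.5786 73.0643,80.6221 51.3538,78.4977 33.0164,71.5274 27.3574,60.0328" fill="none" stroke="#ff00ff"/>
</svg>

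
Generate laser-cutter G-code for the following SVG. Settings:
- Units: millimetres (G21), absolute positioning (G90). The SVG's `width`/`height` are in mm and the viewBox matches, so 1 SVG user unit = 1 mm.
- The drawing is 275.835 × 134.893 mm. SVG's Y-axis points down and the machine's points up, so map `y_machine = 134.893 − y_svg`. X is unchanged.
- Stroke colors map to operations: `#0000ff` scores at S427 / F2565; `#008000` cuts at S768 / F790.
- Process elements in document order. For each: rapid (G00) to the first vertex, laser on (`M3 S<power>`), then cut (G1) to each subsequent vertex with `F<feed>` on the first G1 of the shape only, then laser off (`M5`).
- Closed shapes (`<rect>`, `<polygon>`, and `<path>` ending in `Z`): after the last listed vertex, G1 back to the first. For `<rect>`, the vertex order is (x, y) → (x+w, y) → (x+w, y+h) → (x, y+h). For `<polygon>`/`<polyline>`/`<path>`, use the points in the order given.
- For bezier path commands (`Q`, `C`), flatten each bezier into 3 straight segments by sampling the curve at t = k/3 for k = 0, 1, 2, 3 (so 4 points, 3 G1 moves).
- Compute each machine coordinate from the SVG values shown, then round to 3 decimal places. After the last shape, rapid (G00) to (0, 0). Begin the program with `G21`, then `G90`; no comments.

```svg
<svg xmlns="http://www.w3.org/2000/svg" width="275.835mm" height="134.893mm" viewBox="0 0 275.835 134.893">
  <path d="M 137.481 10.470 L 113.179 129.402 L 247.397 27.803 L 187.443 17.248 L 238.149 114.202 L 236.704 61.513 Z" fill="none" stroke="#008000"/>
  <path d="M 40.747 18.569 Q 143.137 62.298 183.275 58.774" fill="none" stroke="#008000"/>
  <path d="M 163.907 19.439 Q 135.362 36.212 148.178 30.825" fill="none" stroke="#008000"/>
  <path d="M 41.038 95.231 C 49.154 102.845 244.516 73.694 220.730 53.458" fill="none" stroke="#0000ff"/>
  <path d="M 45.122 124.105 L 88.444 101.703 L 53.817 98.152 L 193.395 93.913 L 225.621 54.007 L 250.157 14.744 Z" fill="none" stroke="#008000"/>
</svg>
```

Since the viewBox matches the mm dimensions, user units are millimetres directly. The only transform is the Y-flip y_m = 134.893 − y_svg.

Shape 1 is a closed polygon drawn with `<path>`. Its stroke #008000 means cut at S768, F790. After flipping Y the toolpath is (137.481,124.423) → (113.179,5.491) → (247.397,107.090) → (187.443,117.645) → (238.149,20.691) → (236.704,73.380) → (137.481,124.423), returning to the start.

Shape 2 is a quadratic bezier drawn with `<path>`. Its stroke #008000 means cut at S768, F790. After flipping Y the toolpath is (40.747,116.324) → (102.090,92.422) → (149.599,79.020) → (183.275,76.119).

Shape 3 is a quadratic bezier drawn with `<path>`. Its stroke #008000 means cut at S768, F790. After flipping Y the toolpath is (163.907,115.454) → (149.473,106.734) → (144.230,102.939) → (148.178,104.068).

Shape 4 is a cubic bezier drawn with `<path>`. Its stroke #0000ff means score at S427, F2565. After flipping Y the toolpath is (41.038,39.662) → (96.518,42.611) → (186.518,59.919) → (220.730,81.435).

Shape 5 is a closed polygon drawn with `<path>`. Its stroke #008000 means cut at S768, F790. After flipping Y the toolpath is (45.122,10.788) → (88.444,33.190) → (53.817,36.741) → (193.395,40.980) → (225.621,80.886) → (250.157,120.149) → (45.122,10.788), returning to the start.

G21
G90
G00 X137.481 Y124.423
M3 S768
G1 X113.179 Y5.491 F790
G1 X247.397 Y107.090
G1 X187.443 Y117.645
G1 X238.149 Y20.691
G1 X236.704 Y73.380
G1 X137.481 Y124.423
M5
G00 X40.747 Y116.324
M3 S768
G1 X102.090 Y92.422 F790
G1 X149.599 Y79.020
G1 X183.275 Y76.119
M5
G00 X163.907 Y115.454
M3 S768
G1 X149.473 Y106.734 F790
G1 X144.230 Y102.939
G1 X148.178 Y104.068
M5
G00 X41.038 Y39.662
M3 S427
G1 X96.518 Y42.611 F2565
G1 X186.518 Y59.919
G1 X220.730 Y81.435
M5
G00 X45.122 Y10.788
M3 S768
G1 X88.444 Y33.190 F790
G1 X53.817 Y36.741
G1 X193.395 Y40.980
G1 X225.621 Y80.886
G1 X250.157 Y120.149
G1 X45.122 Y10.788
M5
G00 X0.000 Y0.000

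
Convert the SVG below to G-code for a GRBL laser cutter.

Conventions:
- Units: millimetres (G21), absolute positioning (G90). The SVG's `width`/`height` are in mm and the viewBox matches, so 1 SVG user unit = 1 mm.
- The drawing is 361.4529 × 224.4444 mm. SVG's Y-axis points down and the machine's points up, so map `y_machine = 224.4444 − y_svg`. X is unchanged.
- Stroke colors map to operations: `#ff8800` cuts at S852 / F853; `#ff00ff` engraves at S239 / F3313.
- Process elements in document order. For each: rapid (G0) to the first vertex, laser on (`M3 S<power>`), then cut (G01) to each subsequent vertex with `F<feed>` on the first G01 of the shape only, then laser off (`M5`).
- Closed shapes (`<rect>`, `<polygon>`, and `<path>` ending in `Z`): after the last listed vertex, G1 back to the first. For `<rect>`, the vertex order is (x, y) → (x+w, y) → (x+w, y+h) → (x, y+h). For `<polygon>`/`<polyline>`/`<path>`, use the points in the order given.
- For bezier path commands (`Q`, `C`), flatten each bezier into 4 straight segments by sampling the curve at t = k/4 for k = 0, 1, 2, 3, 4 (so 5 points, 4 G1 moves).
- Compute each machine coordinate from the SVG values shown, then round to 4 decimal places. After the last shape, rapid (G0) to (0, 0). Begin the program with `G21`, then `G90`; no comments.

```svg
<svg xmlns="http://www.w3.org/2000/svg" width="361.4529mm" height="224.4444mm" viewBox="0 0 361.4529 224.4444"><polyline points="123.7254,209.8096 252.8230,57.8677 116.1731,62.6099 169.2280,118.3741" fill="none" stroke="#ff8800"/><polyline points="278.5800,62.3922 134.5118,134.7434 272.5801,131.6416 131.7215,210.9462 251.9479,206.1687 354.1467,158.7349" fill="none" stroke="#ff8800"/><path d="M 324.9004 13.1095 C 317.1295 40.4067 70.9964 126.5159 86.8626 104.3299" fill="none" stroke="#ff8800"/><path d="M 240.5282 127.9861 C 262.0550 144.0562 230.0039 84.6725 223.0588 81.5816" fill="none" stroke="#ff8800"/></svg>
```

G21
G90
G0 X123.7254 Y14.6348
M3 S852
G01 X252.8230 Y166.5767 F853
G01 X116.1731 Y161.8345
G01 X169.2280 Y106.0703
M5
G0 X278.5800 Y162.0522
M3 S852
G01 X134.5118 Y89.7010 F853
G01 X272.5801 Y92.8028
G01 X131.7215 Y13.4982
G01 X251.9479 Y18.2757
G01 X354.1467 Y65.7095
M5
G0 X324.9004 Y211.3349
M3 S852
G01 X282.1975 Y182.4458 F853
G01 X197.0176 Y147.1685
G01 X116.2697 Y121.1693
G01 X86.8626 Y120.1145
M5
G0 X240.5282 Y96.4583
M3 S852
G01 X247.8569 Y96.4948 F853
G01 X242.4705 Y112.4752
G01 X231.7456 Y132.0483
G01 X223.0588 Y142.8628
M5
G0 X0.0000 Y0.0000

viewBox `0 0 361.4529 224.4444` with mm width/height → 1 unit = 1 mm. Flip: y_m = 224.4444 − y_svg.

**Shape 1** — `<polyline>` open polyline, stroke `#ff8800` → cut (S852, F853). Machine vertices: (123.7254,14.6348) → (252.8230,166.5767) → (116.1731,161.8345) → (169.2280,106.0703). Open path.

**Shape 2** — `<polyline>` open polyline, stroke `#ff8800` → cut (S852, F853). Machine vertices: (278.5800,162.0522) → (134.5118,89.7010) → (272.5801,92.8028) → (131.7215,13.4982) → (251.9479,18.2757) → (354.1467,65.7095). Open path.

**Shape 3** — `<path>` cubic bezier, stroke `#ff8800` → cut (S852, F853). Control points (SVG): P0=(324.9004,13.1095), P1=(317.1295,40.4067), P2=(70.9964,126.5159), P3=(86.8626,104.3299); sampled at t=k/4. Machine vertices: (324.9004,211.3349) → (282.1975,182.4458) → (197.0176,147.1685) → (116.2697,121.1693) → (86.8626,120.1145). Open path.

**Shape 4** — `<path>` cubic bezier, stroke `#ff8800` → cut (S852, F853). Control points (SVG): P0=(240.5282,127.9861), P1=(262.0550,144.0562), P2=(230.0039,84.6725), P3=(223.0588,81.5816); sampled at t=k/4. Machine vertices: (240.5282,96.4583) → (247.8569,96.4948) → (242.4705,112.4752) → (231.7456,132.0483) → (223.0588,142.8628). Open path.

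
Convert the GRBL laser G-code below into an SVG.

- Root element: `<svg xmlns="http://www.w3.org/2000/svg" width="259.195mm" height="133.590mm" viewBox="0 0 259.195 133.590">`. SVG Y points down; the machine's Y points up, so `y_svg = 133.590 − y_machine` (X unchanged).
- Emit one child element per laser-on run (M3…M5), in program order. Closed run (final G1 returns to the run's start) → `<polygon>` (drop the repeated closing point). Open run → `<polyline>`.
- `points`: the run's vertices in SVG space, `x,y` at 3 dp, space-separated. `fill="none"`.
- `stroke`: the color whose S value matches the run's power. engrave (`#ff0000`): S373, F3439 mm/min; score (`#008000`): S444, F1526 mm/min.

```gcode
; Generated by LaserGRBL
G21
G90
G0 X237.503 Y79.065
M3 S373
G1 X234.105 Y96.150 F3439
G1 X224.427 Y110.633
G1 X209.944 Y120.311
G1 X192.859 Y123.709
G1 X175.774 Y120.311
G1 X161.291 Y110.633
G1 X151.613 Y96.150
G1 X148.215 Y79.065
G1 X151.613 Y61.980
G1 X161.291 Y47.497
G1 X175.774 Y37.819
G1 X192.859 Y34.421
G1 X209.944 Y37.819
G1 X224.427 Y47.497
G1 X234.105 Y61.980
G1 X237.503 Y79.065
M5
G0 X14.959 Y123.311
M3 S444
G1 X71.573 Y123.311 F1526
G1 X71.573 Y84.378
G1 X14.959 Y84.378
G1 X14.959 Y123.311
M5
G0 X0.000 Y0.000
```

<svg xmlns="http://www.w3.org/2000/svg" width="259.195mm" height="133.590mm" viewBox="0 0 259.195 133.590">
  <polygon points="237.503,54.525 234.105,37.440 224.427,22.957 209.944,13.279 192.859,9.881 175.774,13.279 161.291,22.957 151.613,37.440 148.215,54.525 151.613,71.610 161.291,86.093 175.774,95.771 192.859,99.169 209.944,95.771 224.427,86.093 234.105,71.610" fill="none" stroke="#ff0000"/>
  <polygon points="14.959,10.279 71.573,10.279 71.573,49.212 14.959,49.212" fill="none" stroke="#008000"/>
</svg>

Machine Y-up, SVG Y-down with viewBox height 133.590, so y_svg = 133.590 − y_machine; X carries over.

Run 1: the run's S373 means `#ff0000` (engrave). The run returns to its start, so emit a `<polygon>` with points (Y-flipped): 237.503,54.525 234.105,37.440 224.427,22.957 209.944,13.279 192.859,9.881 175.774,13.279 161.291,22.957 151.613,37.440 148.215,54.525 151.613,71.610 161.291,86.093 175.774,95.771 192.859,99.169 209.944,95.771 224.427,86.093 234.105,71.610.

Run 2: power S444 maps to stroke `#008000` (score). The run returns to its start, so emit a `<polygon>` with points (Y-flipped): 14.959,10.279 71.573,10.279 71.573,49.212 14.959,49.212.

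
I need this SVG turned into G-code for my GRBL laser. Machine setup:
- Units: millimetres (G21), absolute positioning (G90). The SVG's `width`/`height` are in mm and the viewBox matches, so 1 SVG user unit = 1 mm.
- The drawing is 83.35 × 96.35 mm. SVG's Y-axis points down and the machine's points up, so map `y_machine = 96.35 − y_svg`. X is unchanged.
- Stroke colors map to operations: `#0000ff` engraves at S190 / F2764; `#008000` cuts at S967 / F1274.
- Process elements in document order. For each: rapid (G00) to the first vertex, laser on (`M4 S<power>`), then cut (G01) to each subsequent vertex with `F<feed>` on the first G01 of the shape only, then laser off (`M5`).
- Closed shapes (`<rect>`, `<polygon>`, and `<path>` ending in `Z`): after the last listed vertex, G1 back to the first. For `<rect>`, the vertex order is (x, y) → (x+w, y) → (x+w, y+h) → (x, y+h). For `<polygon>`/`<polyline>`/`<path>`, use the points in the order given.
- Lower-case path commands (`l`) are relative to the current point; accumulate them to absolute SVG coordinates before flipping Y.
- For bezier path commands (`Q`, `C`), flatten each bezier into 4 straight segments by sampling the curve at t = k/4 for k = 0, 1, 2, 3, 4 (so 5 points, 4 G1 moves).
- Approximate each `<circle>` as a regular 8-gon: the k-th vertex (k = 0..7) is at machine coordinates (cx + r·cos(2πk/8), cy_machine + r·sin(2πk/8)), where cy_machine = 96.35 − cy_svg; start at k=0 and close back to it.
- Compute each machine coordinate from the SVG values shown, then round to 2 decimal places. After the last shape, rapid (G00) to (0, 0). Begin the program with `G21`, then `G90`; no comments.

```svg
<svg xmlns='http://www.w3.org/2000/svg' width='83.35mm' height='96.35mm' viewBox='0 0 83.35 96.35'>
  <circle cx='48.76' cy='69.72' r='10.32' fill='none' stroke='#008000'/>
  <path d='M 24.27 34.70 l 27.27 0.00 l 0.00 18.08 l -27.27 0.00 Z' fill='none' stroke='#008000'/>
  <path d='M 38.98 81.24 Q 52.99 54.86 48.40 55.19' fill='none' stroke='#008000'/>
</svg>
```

viewBox `0 0 83.35 96.35` with mm width/height → 1 unit = 1 mm. Flip: y_m = 96.35 − y_svg.

**Shape 1** — `<circle>` circle, stroke `#008000` → cut (S967, F1274). Machine vertices: (59.08,26.63) → (56.06,33.93) → (48.76,36.95) → (41.46,33.93) → (38.44,26.63) → (41.46,19.33) → (48.76,16.31) → (56.06,19.33) → (59.08,26.63). Closed: final G1 returns to the first vertex.

**Shape 2** — `<path>` rectangle, stroke `#008000` → cut (S967, F1274). Machine vertices: (24.27,61.65) → (51.54,61.65) → (51.54,43.57) → (24.27,43.57) → (24.27,61.65). Closed: final G1 returns to the first vertex.

**Shape 3** — `<path>` quadratic bezier, stroke `#008000` → cut (S967, F1274). Control points (SVG): P0=(38.98,81.24), P1=(52.99,54.86), P2=(48.40,55.19); sampled at t=k/4. Machine vertices: (38.98,15.11) → (44.82,26.63) → (48.34,34.81) → (49.53,39.66) → (48.40,41.16). Open path.

G21
G90
G00 X59.08 Y26.63
M4 S967
G01 X56.06 Y33.93 F1274
G01 X48.76 Y36.95
G01 X41.46 Y33.93
G01 X38.44 Y26.63
G01 X41.46 Y19.33
G01 X48.76 Y16.31
G01 X56.06 Y19.33
G01 X59.08 Y26.63
M5
G00 X24.27 Y61.65
M4 S967
G01 X51.54 Y61.65 F1274
G01 X51.54 Y43.57
G01 X24.27 Y43.57
G01 X24.27 Y61.65
M5
G00 X38.98 Y15.11
M4 S967
G01 X44.82 Y26.63 F1274
G01 X48.34 Y34.81
G01 X49.53 Y39.66
G01 X48.40 Y41.16
M5
G00 X0.00 Y0.00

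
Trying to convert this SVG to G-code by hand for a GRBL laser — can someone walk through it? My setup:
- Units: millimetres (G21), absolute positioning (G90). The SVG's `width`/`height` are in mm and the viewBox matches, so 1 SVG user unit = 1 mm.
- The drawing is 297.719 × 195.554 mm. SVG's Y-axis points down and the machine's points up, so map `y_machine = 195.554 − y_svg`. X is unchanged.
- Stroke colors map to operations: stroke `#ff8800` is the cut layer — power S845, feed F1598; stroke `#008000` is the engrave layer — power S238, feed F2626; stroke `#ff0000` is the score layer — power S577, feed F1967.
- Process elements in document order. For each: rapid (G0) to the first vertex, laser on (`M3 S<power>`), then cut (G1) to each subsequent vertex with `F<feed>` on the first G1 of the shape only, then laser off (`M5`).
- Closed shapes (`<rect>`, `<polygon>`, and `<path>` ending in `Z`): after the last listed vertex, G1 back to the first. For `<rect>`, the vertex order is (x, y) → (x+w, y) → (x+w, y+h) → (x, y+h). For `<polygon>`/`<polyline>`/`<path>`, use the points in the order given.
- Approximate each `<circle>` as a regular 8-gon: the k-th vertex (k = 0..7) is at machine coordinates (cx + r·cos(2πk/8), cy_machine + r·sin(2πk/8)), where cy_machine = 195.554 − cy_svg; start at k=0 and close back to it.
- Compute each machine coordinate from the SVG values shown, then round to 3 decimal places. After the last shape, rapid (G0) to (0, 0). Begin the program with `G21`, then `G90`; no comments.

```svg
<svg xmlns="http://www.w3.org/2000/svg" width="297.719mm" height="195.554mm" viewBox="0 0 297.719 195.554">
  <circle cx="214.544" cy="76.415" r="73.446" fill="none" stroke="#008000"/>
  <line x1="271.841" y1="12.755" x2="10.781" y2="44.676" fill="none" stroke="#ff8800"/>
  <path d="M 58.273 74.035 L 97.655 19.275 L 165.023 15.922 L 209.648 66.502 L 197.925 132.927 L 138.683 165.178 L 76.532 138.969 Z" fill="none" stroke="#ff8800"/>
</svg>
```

1 u = 1 mm; y_m = 195.554 − y.

[1] `<circle>` circle, #008000→engrave S238 F2626: (287.990,119.139) → (266.478,171.073) → (214.544,192.585) → (162.610,171.073) → (141.098,119.139) → (162.610,67.205) → (214.544,45.693) → (266.478,67.205) → (287.990,119.139) (closed)

[2] `<line>` line segment, #ff8800→cut S845 F1598: (271.841,182.799) → (10.781,150.878)

[3] `<path>` regular polygon, #ff8800→cut S845 F1598: (58.273,121.519) → (97.655,176.279) → (165.023,179.632) → (209.648,129.052) → (197.925,62.627) → (138.683,30.376) → (76.532,56.585) → (58.273,121.519) (closed)

G21
G90
G0 X287.990 Y119.139
M3 S238
G1 X266.478 Y171.073 F2626
G1 X214.544 Y192.585
G1 X162.610 Y171.073
G1 X141.098 Y119.139
G1 X162.610 Y67.205
G1 X214.544 Y45.693
G1 X266.478 Y67.205
G1 X287.990 Y119.139
M5
G0 X271.841 Y182.799
M3 S845
G1 X10.781 Y150.878 F1598
M5
G0 X58.273 Y121.519
M3 S845
G1 X97.655 Y176.279 F1598
G1 X165.023 Y179.632
G1 X209.648 Y129.052
G1 X197.925 Y62.627
G1 X138.683 Y30.376
G1 X76.532 Y56.585
G1 X58.273 Y121.519
M5
G0 X0.000 Y0.000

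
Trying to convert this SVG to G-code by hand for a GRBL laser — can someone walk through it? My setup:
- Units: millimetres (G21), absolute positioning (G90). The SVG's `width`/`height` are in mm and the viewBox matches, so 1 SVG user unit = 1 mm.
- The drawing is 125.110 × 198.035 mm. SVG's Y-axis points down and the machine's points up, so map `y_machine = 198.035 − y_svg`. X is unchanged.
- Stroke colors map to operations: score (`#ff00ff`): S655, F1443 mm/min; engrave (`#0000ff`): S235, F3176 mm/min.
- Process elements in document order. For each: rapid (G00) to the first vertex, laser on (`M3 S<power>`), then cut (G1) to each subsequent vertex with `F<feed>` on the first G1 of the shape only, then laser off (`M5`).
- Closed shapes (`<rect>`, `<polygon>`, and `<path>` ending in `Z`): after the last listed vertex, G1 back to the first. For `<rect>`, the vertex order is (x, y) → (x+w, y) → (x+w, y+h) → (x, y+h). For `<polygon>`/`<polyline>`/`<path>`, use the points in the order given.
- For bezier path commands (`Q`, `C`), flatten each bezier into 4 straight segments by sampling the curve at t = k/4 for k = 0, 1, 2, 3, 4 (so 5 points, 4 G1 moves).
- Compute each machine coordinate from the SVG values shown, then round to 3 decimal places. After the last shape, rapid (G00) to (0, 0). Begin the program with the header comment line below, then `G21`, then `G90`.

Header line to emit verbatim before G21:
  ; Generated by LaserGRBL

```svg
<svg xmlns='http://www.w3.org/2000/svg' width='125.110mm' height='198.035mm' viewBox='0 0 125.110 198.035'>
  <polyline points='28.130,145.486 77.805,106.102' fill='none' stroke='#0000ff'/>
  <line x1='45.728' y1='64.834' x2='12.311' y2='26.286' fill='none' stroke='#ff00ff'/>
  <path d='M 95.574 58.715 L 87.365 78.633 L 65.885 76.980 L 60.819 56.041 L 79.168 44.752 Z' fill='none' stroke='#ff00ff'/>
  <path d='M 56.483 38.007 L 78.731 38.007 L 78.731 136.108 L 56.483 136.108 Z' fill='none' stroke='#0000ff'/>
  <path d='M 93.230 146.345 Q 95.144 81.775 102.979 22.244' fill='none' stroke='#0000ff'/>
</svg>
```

; Generated by LaserGRBL
G21
G90
G00 X28.130 Y52.549
M3 S235
G1 X77.805 Y91.933 F3176
M5
G00 X45.728 Y133.201
M3 S655
G1 X12.311 Y171.749 F1443
M5
G00 X95.574 Y139.320
M3 S655
G1 X87.365 Y119.402 F1443
G1 X65.885 Y121.055
G1 X60.819 Y141.994
G1 X79.168 Y153.283
G1 X95.574 Y139.320
M5
G00 X56.483 Y160.028
M3 S235
G1 X78.731 Y160.028 F3176
G1 X78.731 Y61.927
G1 X56.483 Y61.927
G1 X56.483 Y160.028
M5
G00 X93.230 Y51.690
M3 S235
G1 X94.557 Y83.660 F3176
G1 X96.624 Y115.000
G1 X99.432 Y145.711
G1 X102.979 Y175.791
M5
G00 X0.000 Y0.000

viewBox `0 0 125.110 198.035` with mm width/height → 1 unit = 1 mm. Flip: y_m = 198.035 − y_svg.

**Shape 1** — `<polyline>` line segment, stroke `#0000ff` → engrave (S235, F3176). Machine vertices: (28.130,52.549) → (77.805,91.933). Open path.

**Shape 2** — `<line>` line segment, stroke `#ff00ff` → score (S655, F1443). Machine vertices: (45.728,133.201) → (12.311,171.749). Open path.

**Shape 3** — `<path>` regular polygon, stroke `#ff00ff` → score (S655, F1443). Machine vertices: (95.574,139.320) → (87.365,119.402) → (65.885,121.055) → (60.819,141.994) → (79.168,153.283) → (95.574,139.320). Closed: final G1 returns to the first vertex.

**Shape 4** — `<path>` rectangle, stroke `#0000ff` → engrave (S235, F3176). Machine vertices: (56.483,160.028) → (78.731,160.028) → (78.731,61.927) → (56.483,61.927) → (56.483,160.028). Closed: final G1 returns to the first vertex.

**Shape 5** — `<path>` quadratic bezier, stroke `#0000ff` → engrave (S235, F3176). Control points (SVG): P0=(93.230,146.345), P1=(95.144,81.775), P2=(102.979,22.244); sampled at t=k/4. Machine vertices: (93.230,51.690) → (94.557,83.660) → (96.624,115.000) → (99.432,145.711) → (102.979,175.791). Open path.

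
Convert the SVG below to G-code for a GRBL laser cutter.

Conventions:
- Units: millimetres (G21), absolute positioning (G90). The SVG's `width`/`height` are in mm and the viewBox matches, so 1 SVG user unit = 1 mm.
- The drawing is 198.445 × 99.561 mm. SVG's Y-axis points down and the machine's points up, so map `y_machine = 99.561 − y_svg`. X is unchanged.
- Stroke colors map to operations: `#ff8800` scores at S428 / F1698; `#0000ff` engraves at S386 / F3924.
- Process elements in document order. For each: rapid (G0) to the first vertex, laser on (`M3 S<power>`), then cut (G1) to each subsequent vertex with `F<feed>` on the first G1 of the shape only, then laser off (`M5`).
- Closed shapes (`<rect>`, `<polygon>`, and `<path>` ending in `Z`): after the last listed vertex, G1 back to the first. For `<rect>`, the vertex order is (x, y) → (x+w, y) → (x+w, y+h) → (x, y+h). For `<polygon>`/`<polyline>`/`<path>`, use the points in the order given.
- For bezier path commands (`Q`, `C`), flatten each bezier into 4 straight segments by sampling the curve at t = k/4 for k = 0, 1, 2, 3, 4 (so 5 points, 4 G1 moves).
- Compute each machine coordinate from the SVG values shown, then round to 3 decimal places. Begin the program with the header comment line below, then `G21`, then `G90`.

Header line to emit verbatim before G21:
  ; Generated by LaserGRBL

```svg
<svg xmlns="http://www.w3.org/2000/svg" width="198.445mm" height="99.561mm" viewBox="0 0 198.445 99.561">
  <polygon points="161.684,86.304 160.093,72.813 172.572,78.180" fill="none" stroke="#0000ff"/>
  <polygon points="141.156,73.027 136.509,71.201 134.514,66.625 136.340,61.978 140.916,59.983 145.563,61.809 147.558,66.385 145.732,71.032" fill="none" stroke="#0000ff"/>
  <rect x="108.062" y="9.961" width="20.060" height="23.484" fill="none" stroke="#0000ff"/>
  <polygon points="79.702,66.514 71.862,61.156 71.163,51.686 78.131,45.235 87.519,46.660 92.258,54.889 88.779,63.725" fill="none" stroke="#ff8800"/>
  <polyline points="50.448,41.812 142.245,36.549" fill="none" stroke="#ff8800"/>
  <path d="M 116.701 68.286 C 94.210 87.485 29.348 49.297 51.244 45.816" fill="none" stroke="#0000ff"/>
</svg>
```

; Generated by LaserGRBL
G21
G90
G0 X161.684 Y13.257
M3 S386
G1 X160.093 Y26.748 F3924
G1 X172.572 Y21.381
G1 X161.684 Y13.257
M5
G0 X141.156 Y26.534
M3 S386
G1 X136.509 Y28.360 F3924
G1 X134.514 Y32.936
G1 X136.340 Y37.583
G1 X140.916 Y39.578
G1 X145.563 Y37.752
G1 X147.558 Y33.176
G1 X145.732 Y28.529
G1 X141.156 Y26.534
M5
G0 X108.062 Y89.600
M3 S386
G1 X128.122 Y89.600 F3924
G1 X128.122 Y66.116
G1 X108.062 Y66.116
G1 X108.062 Y89.600
M5
G0 X79.702 Y33.047
M3 S428
G1 X71.862 Y38.405 F1698
G1 X71.163 Y47.875
G1 X78.131 Y54.326
G1 X87.519 Y52.901
G1 X92.258 Y44.672
G1 X88.779 Y35.836
G1 X79.702 Y33.047
M5
G0 X50.448 Y57.749
M3 S428
G1 X142.245 Y63.012 F1698
M5
G0 X116.701 Y31.275
M3 S386
G1 X93.906 Y26.197 F3924
G1 X67.327 Y34.005
G1 X49.071 Y46.066
G1 X51.244 Y53.745
M5

Since the viewBox matches the mm dimensions, user units are millimetres directly. The only transform is the Y-flip y_m = 99.561 − y_svg.

Shape 1 is a regular polygon drawn with `<polygon>`. Its stroke #0000ff means engrave at S386, F3924. After flipping Y the toolpath is (161.684,13.257) → (160.093,26.748) → (172.572,21.381) → (161.684,13.257), returning to the start.

Shape 2 is a regular polygon drawn with `<polygon>`. Its stroke #0000ff means engrave at S386, F3924. After flipping Y the toolpath is (141.156,26.534) → (136.509,28.360) → (134.514,32.936) → (136.340,37.583) → (140.916,39.578) → (145.563,37.752) → (147.558,33.176) → (145.732,28.529) → (141.156,26.534), returning to the start.

Shape 3 is a rectangle drawn with `<rect>`. Its stroke #0000ff means engrave at S386, F3924. After flipping Y the toolpath is (108.062,89.600) → (128.122,89.600) → (128.122,66.116) → (108.062,66.116) → (108.062,89.600), returning to the start.

Shape 4 is a regular polygon drawn with `<polygon>`. Its stroke #ff8800 means score at S428, F1698. After flipping Y the toolpath is (79.702,33.047) → (71.862,38.405) → (71.163,47.875) → (78.131,54.326) → (87.519,52.901) → (92.258,44.672) → (88.779,35.836) → (79.702,33.047), returning to the start.

Shape 5 is a line segment drawn with `<polyline>`. Its stroke #ff8800 means score at S428, F1698. After flipping Y the toolpath is (50.448,57.749) → (142.245,63.012).

Shape 6 is a cubic bezier drawn with `<path>`. Its stroke #0000ff means engrave at S386, F3924. After flipping Y the toolpath is (116.701,31.275) → (93.906,26.197) → (67.327,34.005) → (49.071,46.066) → (51.244,53.745).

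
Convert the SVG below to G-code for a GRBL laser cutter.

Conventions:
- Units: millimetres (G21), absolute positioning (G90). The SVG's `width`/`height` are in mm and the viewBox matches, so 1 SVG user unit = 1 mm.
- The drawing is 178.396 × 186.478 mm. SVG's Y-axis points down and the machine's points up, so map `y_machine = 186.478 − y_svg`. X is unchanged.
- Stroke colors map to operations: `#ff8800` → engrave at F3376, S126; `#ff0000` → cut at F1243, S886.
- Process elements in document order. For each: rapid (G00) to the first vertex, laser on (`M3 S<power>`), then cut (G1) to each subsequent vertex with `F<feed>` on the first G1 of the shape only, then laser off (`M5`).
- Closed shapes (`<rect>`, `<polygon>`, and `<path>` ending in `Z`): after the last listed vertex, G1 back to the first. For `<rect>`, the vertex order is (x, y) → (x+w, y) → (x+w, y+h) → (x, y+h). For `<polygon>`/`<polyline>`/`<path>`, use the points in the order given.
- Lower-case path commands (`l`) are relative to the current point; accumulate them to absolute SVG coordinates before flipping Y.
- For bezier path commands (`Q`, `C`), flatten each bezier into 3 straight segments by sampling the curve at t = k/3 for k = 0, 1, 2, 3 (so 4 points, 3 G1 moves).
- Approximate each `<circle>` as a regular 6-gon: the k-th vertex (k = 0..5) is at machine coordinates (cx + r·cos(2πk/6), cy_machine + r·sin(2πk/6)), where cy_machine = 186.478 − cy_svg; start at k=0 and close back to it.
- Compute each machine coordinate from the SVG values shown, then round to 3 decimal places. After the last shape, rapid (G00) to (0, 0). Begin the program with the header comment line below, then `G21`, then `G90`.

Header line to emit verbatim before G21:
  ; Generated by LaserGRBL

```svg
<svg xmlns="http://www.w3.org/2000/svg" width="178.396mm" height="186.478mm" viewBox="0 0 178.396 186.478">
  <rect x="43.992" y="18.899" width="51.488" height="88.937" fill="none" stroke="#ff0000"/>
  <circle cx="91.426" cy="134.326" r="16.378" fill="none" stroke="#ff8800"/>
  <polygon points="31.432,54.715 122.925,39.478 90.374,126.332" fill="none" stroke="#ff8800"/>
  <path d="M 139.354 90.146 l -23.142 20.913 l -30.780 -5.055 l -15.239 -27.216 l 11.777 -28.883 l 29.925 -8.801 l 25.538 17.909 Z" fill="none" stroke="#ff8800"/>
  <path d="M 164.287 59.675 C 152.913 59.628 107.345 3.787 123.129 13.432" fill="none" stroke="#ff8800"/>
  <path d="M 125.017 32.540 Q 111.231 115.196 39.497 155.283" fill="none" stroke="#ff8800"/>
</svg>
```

; Generated by LaserGRBL
G21
G90
G00 X43.992 Y167.579
M3 S886
G1 X95.480 Y167.579 F1243
G1 X95.480 Y78.642
G1 X43.992 Y78.642
G1 X43.992 Y167.579
M5
G00 X107.804 Y52.152
M3 S126
G1 X99.615 Y66.336 F3376
G1 X83.237 Y66.336
G1 X75.048 Y52.152
G1 X83.237 Y37.968
G1 X99.615 Y37.968
G1 X107.804 Y52.152
M5
G00 X31.432 Y131.763
M3 S126
G1 X122.925 Y147.000 F3376
G1 X90.374 Y60.146
G1 X31.432 Y131.763
M5
G00 X139.354 Y96.332
M3 S126
G1 X116.212 Y75.419 F3376
G1 X85.432 Y80.474
G1 X70.193 Y107.690
G1 X81.970 Y136.573
G1 X111.895 Y145.374
G1 X137.433 Y127.465
G1 X139.354 Y96.332
M5
G00 X164.287 Y126.803
M3 S126
G1 X145.054 Y140.956 F3376
G1 X124.257 Y165.354
G1 X123.129 Y173.046
M5
G00 X125.017 Y153.938
M3 S126
G1 X109.388 Y103.564 F3376
G1 X80.881 Y62.650
G1 X39.497 Y31.195
M5
G00 X0.000 Y0.000

Since the viewBox matches the mm dimensions, user units are millimetres directly. The only transform is the Y-flip y_m = 186.478 − y_svg.

Shape 1 is a rectangle drawn with `<rect>`. Its stroke #ff0000 means cut at S886, F1243. After flipping Y the toolpath is (43.992,167.579) → (95.480,167.579) → (95.480,78.642) → (43.992,78.642) → (43.992,167.579), returning to the start.

Shape 2 is a circle drawn with `<circle>`. Its stroke #ff8800 means engrave at S126, F3376. After flipping Y the toolpath is (107.804,52.152) → (99.615,66.336) → (83.237,66.336) → (75.048,52.152) → (83.237,37.968) → (99.615,37.968) → (107.804,52.152), returning to the start.

Shape 3 is a regular polygon drawn with `<polygon>`. Its stroke #ff8800 means engrave at S126, F3376. After flipping Y the toolpath is (31.432,131.763) → (122.925,147.000) → (90.374,60.146) → (31.432,131.763), returning to the start.

Shape 4 is a regular polygon drawn with `<path>`. Its stroke #ff8800 means engrave at S126, F3376. After flipping Y the toolpath is (139.354,96.332) → (116.212,75.419) → (85.432,80.474) → (70.193,107.690) → (81.970,136.573) → (111.895,145.374) → (137.433,127.465) → (139.354,96.332), returning to the start.

Shape 5 is a cubic bezier drawn with `<path>`. Its stroke #ff8800 means engrave at S126, F3376. After flipping Y the toolpath is (164.287,126.803) → (145.054,140.956) → (124.257,165.354) → (123.129,173.046).

Shape 6 is a quadratic bezier drawn with `<path>`. Its stroke #ff8800 means engrave at S126, F3376. After flipping Y the toolpath is (125.017,153.938) → (109.388,103.564) → (80.881,62.650) → (39.497,31.195).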